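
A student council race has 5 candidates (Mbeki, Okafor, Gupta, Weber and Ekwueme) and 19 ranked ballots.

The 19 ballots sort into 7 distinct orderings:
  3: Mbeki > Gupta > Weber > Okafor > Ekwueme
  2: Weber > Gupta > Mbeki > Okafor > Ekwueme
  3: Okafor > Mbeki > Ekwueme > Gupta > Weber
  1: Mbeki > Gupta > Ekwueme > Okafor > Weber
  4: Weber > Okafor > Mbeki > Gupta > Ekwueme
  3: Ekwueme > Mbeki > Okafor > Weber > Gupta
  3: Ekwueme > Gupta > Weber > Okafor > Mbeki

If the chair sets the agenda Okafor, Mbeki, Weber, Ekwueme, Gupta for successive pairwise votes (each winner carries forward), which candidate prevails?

Gupta

Round 1: Okafor vs Mbeki — 10–9, Okafor advances.
Round 2: Okafor vs Weber — 7–12, Weber advances.
Round 3: Weber vs Ekwueme — 9–10, Ekwueme advances.
Round 4: Ekwueme vs Gupta — 9–10, Gupta advances.
Gupta survives the agenda.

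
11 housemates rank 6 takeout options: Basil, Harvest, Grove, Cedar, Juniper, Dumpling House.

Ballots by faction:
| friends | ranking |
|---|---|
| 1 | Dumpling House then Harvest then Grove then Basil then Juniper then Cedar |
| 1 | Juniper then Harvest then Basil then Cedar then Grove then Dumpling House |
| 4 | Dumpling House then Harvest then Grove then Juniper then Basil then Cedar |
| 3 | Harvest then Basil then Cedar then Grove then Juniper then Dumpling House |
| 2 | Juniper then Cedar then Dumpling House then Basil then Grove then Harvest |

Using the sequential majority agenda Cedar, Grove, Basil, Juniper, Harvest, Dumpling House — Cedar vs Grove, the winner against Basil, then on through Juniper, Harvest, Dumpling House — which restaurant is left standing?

Round 1: Cedar vs Grove — 6–5, Cedar advances.
Round 2: Cedar vs Basil — 2–9, Basil advances.
Round 3: Basil vs Juniper — 4–7, Juniper advances.
Round 4: Juniper vs Harvest — 3–8, Harvest advances.
Round 5: Harvest vs Dumpling House — 4–7, Dumpling House advances.
Dumpling House survives the agenda.

Dumpling House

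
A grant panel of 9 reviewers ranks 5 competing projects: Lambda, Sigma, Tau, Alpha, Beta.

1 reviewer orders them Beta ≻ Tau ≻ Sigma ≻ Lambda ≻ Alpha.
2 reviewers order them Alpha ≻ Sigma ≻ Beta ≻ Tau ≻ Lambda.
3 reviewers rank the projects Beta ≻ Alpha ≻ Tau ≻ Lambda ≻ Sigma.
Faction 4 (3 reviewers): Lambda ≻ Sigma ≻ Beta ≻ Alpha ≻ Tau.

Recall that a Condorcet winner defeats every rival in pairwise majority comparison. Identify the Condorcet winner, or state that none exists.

none

Pairwise majorities:
Lambda–Sigma: Lambda 6–3.
Lambda vs Tau: Lambda is ranked higher on 3 ballots, Tau on 6. Tau wins 6–3.
Lambda vs Alpha: Alpha wins 5–4.
Lambda vs Beta: 3 to 6, Beta.
Sigma vs Tau: 5 to 4, Sigma.
Sigma vs Alpha: Alpha, 5–4.
Sigma vs Beta: 5 to 4, Sigma.
Tau–Alpha: Alpha 8–1.
Tau vs Beta: Beta, 9–0.
Alpha vs Beta: Alpha is ranked higher on 2 ballots, Beta on 7. Beta wins 7–2.
No project is unbeaten: Lambda loses to Tau; Sigma loses to Lambda; Tau loses to Sigma; Alpha loses to Beta; Beta loses to Sigma. In particular Lambda → Sigma → Tau → Lambda is a majority cycle — no Condorcet winner exists.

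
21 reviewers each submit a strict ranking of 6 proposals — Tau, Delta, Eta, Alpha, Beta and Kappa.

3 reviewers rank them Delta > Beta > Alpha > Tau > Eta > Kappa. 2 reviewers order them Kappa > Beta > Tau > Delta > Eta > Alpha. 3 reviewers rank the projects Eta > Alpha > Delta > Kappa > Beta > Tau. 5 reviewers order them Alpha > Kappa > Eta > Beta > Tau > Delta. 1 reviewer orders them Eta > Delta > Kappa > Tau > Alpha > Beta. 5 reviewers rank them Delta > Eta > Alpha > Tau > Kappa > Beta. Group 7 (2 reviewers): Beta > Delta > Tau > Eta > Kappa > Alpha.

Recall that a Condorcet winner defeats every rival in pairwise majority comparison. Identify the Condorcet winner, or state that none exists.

Pairwise majorities:
Tau vs Delta: Tau is ranked higher on 2+5 = 7 ballots, Delta on 14. Delta wins 14–7.
Tau vs Eta: Tau is ranked higher on 3+2+2 = 7 ballots, Eta on 14. Eta wins 14–7.
Tau vs Alpha: 2+1+2 = 5 for Tau, 16 for Alpha — Alpha by 16–5.
Tau vs Beta: 6 to 15, Beta.
Tau vs Kappa: Tau preferred on 3+5+2 = 10 ballots; Kappa wins 11–10.
Delta vs Eta: 3+2+5+2 = 12 for Delta, 9 for Eta — Delta by 12–9.
Delta vs Alpha: 3+2+1+5+2 = 13 for Delta, 8 for Alpha — Delta by 13–8.
Delta vs Beta: Delta preferred on 3+3+1+5 = 12 ballots; Delta wins 12–9.
Delta vs Kappa: Delta is ranked higher on 3+3+1+5+2 = 14 ballots, Kappa on 7. Delta wins 14–7.
Eta vs Alpha: 2+3+1+5+2 = 13 for Eta, 8 for Alpha — Eta by 13–8.
Eta vs Beta: 3+5+1+5 = 14 for Eta, 7 for Beta — Eta by 14–7.
Eta vs Kappa: 14 to 7, Eta.
Alpha vs Beta: Alpha is ranked higher on 3+5+1+5 = 14 ballots, Beta on 7. Alpha wins 14–7.
Alpha vs Kappa: Alpha preferred on 3+3+5+5 = 16 ballots; Alpha wins 16–5.
Beta vs Kappa: 3+2 = 5 for Beta, 16 for Kappa — Kappa by 16–5.
Only Delta has no losses; Delta is the Condorcet winner.

Delta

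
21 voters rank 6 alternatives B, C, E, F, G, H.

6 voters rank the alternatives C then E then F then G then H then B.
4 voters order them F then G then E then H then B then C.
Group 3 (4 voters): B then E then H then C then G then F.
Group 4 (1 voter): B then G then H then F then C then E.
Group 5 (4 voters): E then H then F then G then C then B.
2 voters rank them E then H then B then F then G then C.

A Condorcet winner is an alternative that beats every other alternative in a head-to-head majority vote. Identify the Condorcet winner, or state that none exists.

E

Head-to-head results (21 voters):
B vs C: B wins 11–10.
B vs E: E, 16–5.
B vs F: F wins 14–7.
B vs G: G, 14–7.
B vs H: H, 16–5.
C vs E: E, 14–7.
C vs F: F wins 11–10.
C vs G: G wins 11–10.
C vs H: H wins 15–6.
E vs F: E, 16–5.
E vs G: E wins 16–5.
E–H: E 20–1.
F–G: F 16–5.
F–H: H 11–10.
G vs H: G wins 11–10.
Only E has no losses; E is the Condorcet winner.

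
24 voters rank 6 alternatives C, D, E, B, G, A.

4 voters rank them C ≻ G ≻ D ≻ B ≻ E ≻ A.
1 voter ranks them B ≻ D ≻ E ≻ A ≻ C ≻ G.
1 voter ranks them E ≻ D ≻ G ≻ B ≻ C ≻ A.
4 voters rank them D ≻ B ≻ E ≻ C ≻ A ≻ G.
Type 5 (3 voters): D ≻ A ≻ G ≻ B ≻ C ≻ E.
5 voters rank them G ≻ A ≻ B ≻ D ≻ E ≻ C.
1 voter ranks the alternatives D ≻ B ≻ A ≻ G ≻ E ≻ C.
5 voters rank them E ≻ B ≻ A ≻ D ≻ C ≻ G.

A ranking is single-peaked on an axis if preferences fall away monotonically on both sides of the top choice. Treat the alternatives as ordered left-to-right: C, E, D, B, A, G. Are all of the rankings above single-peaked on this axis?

no

Axis positions: C=1, E=2, D=3, B=4, A=5, G=6.
Type 1: ranking walks positions 1-6-3-4-2-5; G is ranked above E even though E lies between G and the peak C on the axis — preferences dip and rise again. Not single-peaked.
Type 2 (peak B at position 4): ranking walks positions 4-3-2-5-1-6, expanding outward from the peak — single-peaked.
Type 3: ranking walks positions 2-3-6-4-1-5; G is ranked above B even though B lies between G and the peak E on the axis — preferences dip and rise again. Not single-peaked.
Type 4 (peak D at position 3): ranking walks positions 3-4-2-1-5-6, expanding outward from the peak — single-peaked.
Type 5: ranking walks positions 3-5-6-4-1-2; A is ranked above B even though B lies between A and the peak D on the axis — preferences dip and rise again. Not single-peaked.
Type 6 (peak G at position 6): ranking walks positions 6-5-4-3-2-1, expanding outward from the peak — single-peaked.
Type 7 (peak D at position 3): ranking walks positions 3-4-5-6-2-1, expanding outward from the peak — single-peaked.
Type 8: ranking walks positions 2-4-5-3-1-6; B is ranked above D even though D lies between B and the peak E on the axis — preferences dip and rise again. Not single-peaked.
Type 1 violates single-peakedness, so the profile is not single-peaked on this axis.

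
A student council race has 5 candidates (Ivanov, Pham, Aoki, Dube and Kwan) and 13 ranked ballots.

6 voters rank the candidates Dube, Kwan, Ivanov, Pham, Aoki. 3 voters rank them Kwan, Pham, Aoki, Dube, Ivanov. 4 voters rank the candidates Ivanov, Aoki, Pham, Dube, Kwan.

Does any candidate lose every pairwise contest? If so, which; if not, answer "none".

Head-to-head results (13 voters):
Ivanov vs Pham: 10 to 3, Ivanov.
Ivanov vs Aoki: Ivanov wins 10–3.
Ivanov vs Dube: Dube, 9–4.
Ivanov vs Kwan: 4 for Ivanov, 9 for Kwan — Kwan by 9–4.
Pham vs Aoki: 9 to 4, Pham.
Pham–Dube: Pham 7–6.
Pham–Kwan: Kwan 9–4.
Aoki vs Dube: Aoki is ranked higher on 3+4 = 7 ballots, Dube on 6. Aoki wins 7–6.
Aoki vs Kwan: Aoki preferred on 4 ballots; Kwan wins 9–4.
Dube vs Kwan: 10 to 3, Dube.
Each candidate has at least one pairwise win (Ivanov beats Pham; Pham beats Aoki; Aoki beats Dube; Dube beats Ivanov; Kwan beats Ivanov) — no Condorcet loser.

none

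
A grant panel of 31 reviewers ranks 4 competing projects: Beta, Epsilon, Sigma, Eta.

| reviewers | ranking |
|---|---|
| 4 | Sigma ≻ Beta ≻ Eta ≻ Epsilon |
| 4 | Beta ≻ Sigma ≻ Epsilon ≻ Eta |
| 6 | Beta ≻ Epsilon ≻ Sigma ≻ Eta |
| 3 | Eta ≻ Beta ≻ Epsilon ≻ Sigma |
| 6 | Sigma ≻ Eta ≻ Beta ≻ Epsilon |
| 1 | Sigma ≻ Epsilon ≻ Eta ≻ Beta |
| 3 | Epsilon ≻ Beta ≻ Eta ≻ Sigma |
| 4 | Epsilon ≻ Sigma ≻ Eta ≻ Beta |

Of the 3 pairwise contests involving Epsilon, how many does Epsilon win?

2

Epsilon against each rival (31 reviewers):
Epsilon vs Beta: 8 to 23, Beta.
Epsilon vs Sigma: Epsilon wins 16–15.
Epsilon vs Eta: Epsilon is ranked higher on 4+6+1+3+4 = 18 ballots, Eta on 13. Epsilon wins 18–13.
Epsilon beats Sigma, Eta; loses to Beta — 2 pairwise wins.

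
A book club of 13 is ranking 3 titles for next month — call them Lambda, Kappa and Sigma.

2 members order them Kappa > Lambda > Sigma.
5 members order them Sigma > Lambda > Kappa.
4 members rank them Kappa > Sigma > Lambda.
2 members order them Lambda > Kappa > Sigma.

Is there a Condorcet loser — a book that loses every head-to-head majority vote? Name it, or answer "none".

Pairwise majorities:
Lambda vs Kappa: Lambda wins 7–6.
Lambda vs Sigma: 4 to 9, Sigma.
Kappa vs Sigma: Kappa, 8–5.
No book is winless: Lambda beats Kappa; Kappa beats Sigma; Sigma beats Lambda. There is no Condorcet loser.

none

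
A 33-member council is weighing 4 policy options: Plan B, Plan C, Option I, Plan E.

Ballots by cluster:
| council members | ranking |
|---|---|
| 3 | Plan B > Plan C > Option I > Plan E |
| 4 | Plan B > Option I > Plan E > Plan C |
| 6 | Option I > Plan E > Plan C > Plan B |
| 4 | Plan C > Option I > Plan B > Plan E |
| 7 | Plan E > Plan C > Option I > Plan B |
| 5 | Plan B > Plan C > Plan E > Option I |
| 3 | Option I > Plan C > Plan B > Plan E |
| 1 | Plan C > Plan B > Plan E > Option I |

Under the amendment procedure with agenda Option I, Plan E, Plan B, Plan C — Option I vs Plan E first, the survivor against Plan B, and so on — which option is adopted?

Plan C

Round 1: Option I vs Plan E — 20–13, Option I advances.
Round 2: Option I vs Plan B — 20–13, Option I advances.
Round 3: Option I vs Plan C — 13–20, Plan C advances.
Plan C survives the agenda.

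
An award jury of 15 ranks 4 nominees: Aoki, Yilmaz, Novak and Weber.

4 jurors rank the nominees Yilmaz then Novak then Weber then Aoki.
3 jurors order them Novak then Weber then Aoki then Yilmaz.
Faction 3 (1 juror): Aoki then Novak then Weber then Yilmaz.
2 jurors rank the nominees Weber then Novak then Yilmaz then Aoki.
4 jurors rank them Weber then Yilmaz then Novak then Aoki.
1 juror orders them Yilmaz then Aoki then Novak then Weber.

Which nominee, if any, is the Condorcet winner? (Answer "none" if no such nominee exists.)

none

Pairwise majorities:
Aoki–Yilmaz: Yilmaz 11–4.
Aoki vs Novak: Novak wins 13–2.
Aoki–Weber: Weber 13–2.
Yilmaz vs Novak: Yilmaz wins 9–6.
Yilmaz–Weber: Weber 10–5.
Novak vs Weber: Novak wins 9–6.
No nominee is unbeaten: Aoki loses to Yilmaz; Yilmaz loses to Weber; Novak loses to Yilmaz; Weber loses to Novak. In particular Yilmaz beats Novak beats Weber beats Yilmaz is a majority cycle — no Condorcet winner exists.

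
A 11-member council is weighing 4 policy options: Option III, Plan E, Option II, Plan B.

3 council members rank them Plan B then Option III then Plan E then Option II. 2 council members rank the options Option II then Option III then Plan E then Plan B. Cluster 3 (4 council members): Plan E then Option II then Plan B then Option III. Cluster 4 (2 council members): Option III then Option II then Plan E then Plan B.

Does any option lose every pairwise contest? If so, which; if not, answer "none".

Pairwise majorities:
Option III vs Plan E: Option III wins 7–4.
Option III–Option II: Option II 6–5.
Option III vs Plan B: Plan B wins 7–4.
Plan E vs Option II: 7 to 4, Plan E.
Plan E vs Plan B: Plan E wins 8–3.
Option II vs Plan B: 8 to 3, Option II.
Each option has at least one pairwise win (Option III beats Plan E; Plan E beats Option II; Option II beats Option III; Plan B beats Option III) — no Condorcet loser.

none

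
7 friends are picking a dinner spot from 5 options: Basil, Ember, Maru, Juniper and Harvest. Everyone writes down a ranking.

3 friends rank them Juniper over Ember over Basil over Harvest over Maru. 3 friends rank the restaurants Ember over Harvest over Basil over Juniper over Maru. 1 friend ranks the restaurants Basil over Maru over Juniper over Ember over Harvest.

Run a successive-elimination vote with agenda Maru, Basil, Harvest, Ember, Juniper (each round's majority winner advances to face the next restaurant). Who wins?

Round 1: Maru vs Basil — 0–7, Basil advances.
Round 2: Basil vs Harvest — 4–3, Basil advances.
Round 3: Basil vs Ember — 1–6, Ember advances.
Round 4: Ember vs Juniper — 3–4, Juniper advances.
Juniper survives the agenda.

Juniper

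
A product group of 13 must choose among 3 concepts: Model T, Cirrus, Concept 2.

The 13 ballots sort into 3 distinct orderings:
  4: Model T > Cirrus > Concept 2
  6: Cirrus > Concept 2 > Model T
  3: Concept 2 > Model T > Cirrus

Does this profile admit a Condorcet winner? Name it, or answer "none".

none

Pairwise majorities:
Model T–Cirrus: Model T 7–6.
Model T vs Concept 2: Concept 2, 9–4.
Cirrus vs Concept 2: Cirrus wins 10–3.
Each design drops at least one matchup (Model T loses to Concept 2; Cirrus loses to Model T; Concept 2 loses to Cirrus); the cycle Model T → Cirrus → Concept 2 → Model T rules out a Condorcet winner.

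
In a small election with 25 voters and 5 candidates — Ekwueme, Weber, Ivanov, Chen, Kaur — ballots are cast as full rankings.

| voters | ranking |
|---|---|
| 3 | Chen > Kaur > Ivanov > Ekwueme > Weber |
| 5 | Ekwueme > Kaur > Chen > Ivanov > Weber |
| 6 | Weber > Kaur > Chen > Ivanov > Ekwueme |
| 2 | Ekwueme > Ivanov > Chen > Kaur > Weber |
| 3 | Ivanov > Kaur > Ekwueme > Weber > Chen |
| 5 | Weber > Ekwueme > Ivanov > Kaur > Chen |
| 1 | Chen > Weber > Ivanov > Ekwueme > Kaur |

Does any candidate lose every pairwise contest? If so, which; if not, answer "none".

Head-to-head results (25 voters):
Ekwueme vs Weber: 13 to 12, Ekwueme.
Ekwueme vs Ivanov: Ivanov, 13–12.
Ekwueme vs Chen: Ekwueme, 15–10.
Ekwueme vs Kaur: Ekwueme, 13–12.
Weber vs Ivanov: Weber is ranked higher on 6+5+1 = 12 ballots, Ivanov on 13. Ivanov wins 13–12.
Weber vs Chen: Weber, 14–11.
Weber vs Kaur: Weber preferred on 6+5+1 = 12 ballots; Kaur wins 13–12.
Ivanov vs Chen: Chen, 15–10.
Ivanov vs Kaur: Kaur, 14–11.
Chen vs Kaur: 6 to 19, Kaur.
No candidate is winless: Ekwueme beats Weber; Weber beats Chen; Ivanov beats Ekwueme; Chen beats Ivanov; Kaur beats Weber. There is no Condorcet loser.

none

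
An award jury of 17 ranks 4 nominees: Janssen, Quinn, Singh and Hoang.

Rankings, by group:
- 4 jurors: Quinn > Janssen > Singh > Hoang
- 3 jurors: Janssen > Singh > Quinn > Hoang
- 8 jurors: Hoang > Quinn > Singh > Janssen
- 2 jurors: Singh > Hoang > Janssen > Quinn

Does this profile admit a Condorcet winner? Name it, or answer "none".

none

Check each pair by majority over 17 ballots:
Janssen–Quinn: Quinn 12–5.
Janssen vs Singh: Singh, 10–7.
Janssen vs Hoang: Hoang wins 10–7.
Quinn vs Singh: Quinn, 12–5.
Quinn vs Hoang: Hoang wins 10–7.
Singh vs Hoang: Singh, 9–8.
No nominee is unbeaten: Janssen loses to Quinn; Quinn loses to Hoang; Singh loses to Quinn; Hoang loses to Singh. In particular Quinn → Singh → Hoang → Quinn is a majority cycle — no Condorcet winner exists.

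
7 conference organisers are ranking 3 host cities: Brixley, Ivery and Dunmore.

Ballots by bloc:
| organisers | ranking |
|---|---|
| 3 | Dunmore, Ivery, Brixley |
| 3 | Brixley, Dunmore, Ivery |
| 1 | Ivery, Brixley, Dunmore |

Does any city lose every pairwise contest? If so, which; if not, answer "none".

none

Head-to-head results (7 organisers):
Brixley vs Ivery: 3 for Brixley, 4 for Ivery — Ivery by 4–3.
Brixley vs Dunmore: Brixley wins 4–3.
Ivery vs Dunmore: 1 for Ivery, 6 for Dunmore — Dunmore by 6–1.
Each city has at least one pairwise win (Brixley beats Dunmore; Ivery beats Brixley; Dunmore beats Ivery) — no Condorcet loser.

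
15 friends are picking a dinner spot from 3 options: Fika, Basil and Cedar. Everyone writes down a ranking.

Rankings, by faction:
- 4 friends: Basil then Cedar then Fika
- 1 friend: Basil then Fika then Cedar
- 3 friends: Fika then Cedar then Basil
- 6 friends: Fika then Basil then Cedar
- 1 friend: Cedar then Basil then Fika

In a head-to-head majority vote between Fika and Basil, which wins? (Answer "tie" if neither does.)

Fika

Ballots ranking Fika above Basil: 3 + 6 = 9.
Ballots ranking Basil above Fika: 15 − 9 = 6.
Fika wins the head-to-head 9–6.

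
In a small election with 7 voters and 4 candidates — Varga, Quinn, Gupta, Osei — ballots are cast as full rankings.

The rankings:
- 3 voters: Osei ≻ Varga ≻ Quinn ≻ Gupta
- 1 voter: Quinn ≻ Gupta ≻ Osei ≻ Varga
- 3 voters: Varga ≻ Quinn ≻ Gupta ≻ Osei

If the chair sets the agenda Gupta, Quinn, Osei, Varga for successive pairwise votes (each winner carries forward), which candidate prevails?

Round 1: Gupta vs Quinn — 0–7, Quinn advances.
Round 2: Quinn vs Osei — 4–3, Quinn advances.
Round 3: Quinn vs Varga — 1–6, Varga advances.
Varga survives the agenda.

Varga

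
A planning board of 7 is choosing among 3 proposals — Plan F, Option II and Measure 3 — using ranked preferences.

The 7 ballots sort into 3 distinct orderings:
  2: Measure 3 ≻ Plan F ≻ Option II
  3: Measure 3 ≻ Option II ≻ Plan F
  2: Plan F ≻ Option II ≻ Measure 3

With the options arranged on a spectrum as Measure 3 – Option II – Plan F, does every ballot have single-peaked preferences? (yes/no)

Axis positions: Measure 3=1, Option II=2, Plan F=3.
Ballot type 1: ranking walks positions 1-3-2; Plan F is ranked above Option II even though Option II lies between Plan F and the peak Measure 3 on the axis — preferences dip and rise again. Not single-peaked.
Ballot type 2 (peak Measure 3 at position 1): ranking walks positions 1-2-3, expanding outward from the peak — single-peaked.
Ballot type 3 (peak Plan F at position 3): ranking walks positions 3-2-1, expanding outward from the peak — single-peaked.
Ballot type 1 violates single-peakedness, so the profile is not single-peaked on this axis.

no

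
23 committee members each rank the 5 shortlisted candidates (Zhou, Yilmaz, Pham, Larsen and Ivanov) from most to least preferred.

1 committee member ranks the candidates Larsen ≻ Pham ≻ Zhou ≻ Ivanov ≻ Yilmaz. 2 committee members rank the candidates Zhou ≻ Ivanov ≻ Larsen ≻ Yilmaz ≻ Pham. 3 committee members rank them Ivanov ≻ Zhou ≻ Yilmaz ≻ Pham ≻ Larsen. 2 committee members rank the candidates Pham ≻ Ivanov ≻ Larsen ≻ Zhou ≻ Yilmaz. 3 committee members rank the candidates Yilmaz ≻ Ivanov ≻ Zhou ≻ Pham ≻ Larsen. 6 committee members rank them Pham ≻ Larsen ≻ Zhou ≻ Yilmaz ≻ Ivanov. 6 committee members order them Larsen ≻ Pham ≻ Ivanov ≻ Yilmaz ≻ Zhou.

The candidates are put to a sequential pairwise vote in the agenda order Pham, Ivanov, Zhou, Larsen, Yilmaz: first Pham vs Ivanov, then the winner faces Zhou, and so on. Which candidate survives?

Round 1: Pham vs Ivanov — 15–8, Pham advances.
Round 2: Pham vs Zhou — 15–8, Pham advances.
Round 3: Pham vs Larsen — 14–9, Pham advances.
Round 4: Pham vs Yilmaz — 15–8, Pham advances.
Pham survives the agenda.

Pham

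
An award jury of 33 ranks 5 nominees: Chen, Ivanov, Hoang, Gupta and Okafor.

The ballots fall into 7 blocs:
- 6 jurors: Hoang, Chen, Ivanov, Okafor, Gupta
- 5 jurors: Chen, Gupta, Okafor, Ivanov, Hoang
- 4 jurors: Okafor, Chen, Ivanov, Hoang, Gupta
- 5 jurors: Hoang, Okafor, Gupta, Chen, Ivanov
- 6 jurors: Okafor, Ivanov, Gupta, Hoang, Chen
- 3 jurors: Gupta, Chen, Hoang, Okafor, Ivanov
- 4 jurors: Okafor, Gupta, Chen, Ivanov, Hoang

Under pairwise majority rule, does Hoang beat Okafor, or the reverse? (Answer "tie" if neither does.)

Okafor

Ballots ranking Hoang above Okafor: 6 + 5 + 3 = 14.
Ballots ranking Okafor above Hoang: 33 − 14 = 19.
Okafor wins the head-to-head 19–14.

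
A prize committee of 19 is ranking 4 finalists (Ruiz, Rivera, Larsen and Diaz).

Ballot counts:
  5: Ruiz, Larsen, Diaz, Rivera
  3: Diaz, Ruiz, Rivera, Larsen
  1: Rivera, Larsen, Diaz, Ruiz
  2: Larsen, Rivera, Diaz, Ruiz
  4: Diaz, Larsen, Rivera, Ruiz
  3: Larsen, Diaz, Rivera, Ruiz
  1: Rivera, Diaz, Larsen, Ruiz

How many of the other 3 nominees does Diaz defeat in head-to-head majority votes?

2

Diaz against each rival (19 jurors):
Diaz vs Ruiz: 14 to 5, Diaz.
Diaz vs Rivera: Diaz is ranked higher on 5+3+4+3 = 15 ballots, Rivera on 4. Diaz wins 15–4.
Diaz–Larsen: Larsen 11–8.
Diaz beats Ruiz, Rivera; loses to Larsen — 2 pairwise wins.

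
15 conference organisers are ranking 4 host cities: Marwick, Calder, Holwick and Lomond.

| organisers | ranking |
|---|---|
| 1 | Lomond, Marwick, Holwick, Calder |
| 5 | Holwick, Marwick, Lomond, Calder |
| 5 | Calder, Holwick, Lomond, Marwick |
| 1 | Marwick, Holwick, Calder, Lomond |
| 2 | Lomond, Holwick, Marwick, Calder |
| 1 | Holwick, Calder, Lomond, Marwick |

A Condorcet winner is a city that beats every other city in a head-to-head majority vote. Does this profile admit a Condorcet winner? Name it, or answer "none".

Holwick

Check each pair by majority over 15 ballots:
Marwick–Calder: Marwick 9–6.
Marwick–Holwick: Holwick 13–2.
Marwick vs Lomond: Lomond wins 9–6.
Calder vs Holwick: Holwick, 10–5.
Calder vs Lomond: Lomond wins 8–7.
Holwick vs Lomond: Holwick, 12–3.
Only Holwick has no losses; Holwick is the Condorcet winner.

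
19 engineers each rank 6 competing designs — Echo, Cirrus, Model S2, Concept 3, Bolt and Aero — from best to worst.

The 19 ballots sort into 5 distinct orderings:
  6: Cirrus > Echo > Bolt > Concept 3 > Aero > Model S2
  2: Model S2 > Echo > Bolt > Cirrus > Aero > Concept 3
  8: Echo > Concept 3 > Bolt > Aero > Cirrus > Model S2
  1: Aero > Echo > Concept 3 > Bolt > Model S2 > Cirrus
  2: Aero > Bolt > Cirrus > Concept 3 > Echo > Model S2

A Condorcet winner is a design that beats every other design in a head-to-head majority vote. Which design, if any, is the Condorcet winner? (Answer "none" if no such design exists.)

Echo

Pairwise majorities:
Echo vs Cirrus: Echo wins 11–8.
Echo vs Model S2: Echo, 17–2.
Echo vs Concept 3: 6+2+8+1 = 17 for Echo, 2 for Concept 3 — Echo by 17–2.
Echo vs Bolt: Echo preferred on 6+2+8+1 = 17 ballots; Echo wins 17–2.
Echo vs Aero: Echo, 16–3.
Cirrus vs Model S2: Cirrus is ranked higher on 6+8+2 = 16 ballots, Model S2 on 3. Cirrus wins 16–3.
Cirrus vs Concept 3: Cirrus is ranked higher on 6+2+2 = 10 ballots, Concept 3 on 9. Cirrus wins 10–9.
Cirrus–Bolt: Bolt 13–6.
Cirrus vs Aero: 6+2 = 8 for Cirrus, 11 for Aero — Aero by 11–8.
Model S2 vs Concept 3: Model S2 preferred on 2 ballots; Concept 3 wins 17–2.
Model S2 vs Bolt: Model S2 is ranked higher on 2 ballots, Bolt on 17. Bolt wins 17–2.
Model S2 vs Aero: Model S2 is ranked higher on 2 ballots, Aero on 17. Aero wins 17–2.
Concept 3 vs Bolt: Concept 3 preferred on 8+1 = 9 ballots; Bolt wins 10–9.
Concept 3–Aero: Concept 3 14–5.
Bolt vs Aero: 16 to 3, Bolt.
Echo wins every pairwise contest, so Echo is the Condorcet winner.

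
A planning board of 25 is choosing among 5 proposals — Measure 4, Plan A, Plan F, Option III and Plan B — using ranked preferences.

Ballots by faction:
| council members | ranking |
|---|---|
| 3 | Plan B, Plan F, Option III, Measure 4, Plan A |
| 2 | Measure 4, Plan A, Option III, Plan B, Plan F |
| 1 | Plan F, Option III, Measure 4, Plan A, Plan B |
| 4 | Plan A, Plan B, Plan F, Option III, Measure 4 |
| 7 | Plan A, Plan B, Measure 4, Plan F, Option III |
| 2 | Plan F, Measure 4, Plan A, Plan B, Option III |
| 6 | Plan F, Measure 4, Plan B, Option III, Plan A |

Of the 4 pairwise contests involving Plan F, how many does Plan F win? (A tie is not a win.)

2

Plan F against each rival (25 council members):
Plan F vs Measure 4: 16 to 9, Plan F.
Plan F vs Plan A: Plan A wins 13–12.
Plan F vs Option III: Plan F, 23–2.
Plan F vs Plan B: Plan B wins 16–9.
Plan F beats Measure 4, Option III; loses to Plan A, Plan B — 2 pairwise wins.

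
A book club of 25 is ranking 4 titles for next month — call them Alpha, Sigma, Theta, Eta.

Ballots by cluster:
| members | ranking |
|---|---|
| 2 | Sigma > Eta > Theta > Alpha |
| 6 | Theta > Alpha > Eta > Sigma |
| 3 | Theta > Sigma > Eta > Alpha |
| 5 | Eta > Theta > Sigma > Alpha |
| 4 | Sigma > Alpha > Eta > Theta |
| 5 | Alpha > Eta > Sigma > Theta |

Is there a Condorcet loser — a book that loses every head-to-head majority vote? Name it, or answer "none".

none

Head-to-head results (25 members):
Alpha–Sigma: Sigma 14–11.
Alpha vs Theta: 4+5 = 9 for Alpha, 16 for Theta — Theta by 16–9.
Alpha vs Eta: Alpha is ranked higher on 6+4+5 = 15 ballots, Eta on 10. Alpha wins 15–10.
Sigma vs Theta: Theta wins 14–11.
Sigma vs Eta: Eta wins 16–9.
Theta vs Eta: Theta is ranked higher on 6+3 = 9 ballots, Eta on 16. Eta wins 16–9.
No book is winless: Alpha beats Eta; Sigma beats Alpha; Theta beats Alpha; Eta beats Sigma. There is no Condorcet loser.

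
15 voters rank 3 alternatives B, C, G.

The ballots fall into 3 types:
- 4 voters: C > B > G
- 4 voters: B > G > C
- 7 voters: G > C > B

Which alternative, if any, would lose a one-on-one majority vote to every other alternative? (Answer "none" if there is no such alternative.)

Pairwise majorities:
B vs C: 4 for B, 11 for C — C by 11–4.
B vs G: B, 8–7.
C vs G: G wins 11–4.
No alternative is winless: B beats G; C beats B; G beats C. There is no Condorcet loser.

none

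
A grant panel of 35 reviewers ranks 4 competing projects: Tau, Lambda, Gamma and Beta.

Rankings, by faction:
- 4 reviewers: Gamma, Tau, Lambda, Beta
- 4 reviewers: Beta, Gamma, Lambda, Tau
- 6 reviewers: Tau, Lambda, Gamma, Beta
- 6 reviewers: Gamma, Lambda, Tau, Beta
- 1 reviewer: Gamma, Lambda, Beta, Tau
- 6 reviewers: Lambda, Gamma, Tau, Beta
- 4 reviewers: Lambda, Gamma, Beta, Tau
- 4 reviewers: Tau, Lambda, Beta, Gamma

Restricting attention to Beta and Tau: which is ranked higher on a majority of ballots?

Tau

Ballots ranking Beta above Tau: 4 + 1 + 4 = 9.
Ballots ranking Tau above Beta: 35 − 9 = 26.
Tau wins the head-to-head 26–9.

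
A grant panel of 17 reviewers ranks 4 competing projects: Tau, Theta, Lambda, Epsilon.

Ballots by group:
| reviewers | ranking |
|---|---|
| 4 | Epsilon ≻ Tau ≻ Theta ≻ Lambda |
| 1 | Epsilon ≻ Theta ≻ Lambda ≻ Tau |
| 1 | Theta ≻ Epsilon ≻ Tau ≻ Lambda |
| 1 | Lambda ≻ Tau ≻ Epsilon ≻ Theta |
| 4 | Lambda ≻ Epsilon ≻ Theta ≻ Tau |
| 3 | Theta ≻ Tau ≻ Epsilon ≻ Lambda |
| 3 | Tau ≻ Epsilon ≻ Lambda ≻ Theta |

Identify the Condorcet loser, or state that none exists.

Head-to-head results (17 reviewers):
Tau vs Theta: 8 to 9, Theta.
Tau–Lambda: Tau 11–6.
Tau vs Epsilon: Epsilon, 10–7.
Theta vs Lambda: Theta is ranked higher on 4+1+1+3 = 9 ballots, Lambda on 8. Theta wins 9–8.
Theta–Epsilon: Epsilon 13–4.
Lambda–Epsilon: Epsilon 12–5.
Lambda is beaten in every head-to-head and is the Condorcet loser.

Lambda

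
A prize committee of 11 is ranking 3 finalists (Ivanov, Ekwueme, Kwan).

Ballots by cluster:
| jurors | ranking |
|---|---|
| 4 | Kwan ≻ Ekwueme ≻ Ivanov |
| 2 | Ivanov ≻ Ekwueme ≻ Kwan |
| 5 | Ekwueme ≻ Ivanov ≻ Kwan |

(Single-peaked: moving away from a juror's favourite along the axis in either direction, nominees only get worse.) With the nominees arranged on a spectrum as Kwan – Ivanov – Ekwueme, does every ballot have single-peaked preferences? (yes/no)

Axis positions: Kwan=1, Ivanov=2, Ekwueme=3.
Cluster 1: ranking walks positions 1-3-2; Ekwueme is ranked above Ivanov even though Ivanov lies between Ekwueme and the peak Kwan on the axis — preferences dip and rise again. Not single-peaked.
Cluster 2 (peak Ivanov at position 2): ranking walks positions 2-3-1, expanding outward from the peak — single-peaked.
Cluster 3 (peak Ekwueme at position 3): ranking walks positions 3-2-1, expanding outward from the peak — single-peaked.
Cluster 1 violates single-peakedness, so the profile is not single-peaked on this axis.

no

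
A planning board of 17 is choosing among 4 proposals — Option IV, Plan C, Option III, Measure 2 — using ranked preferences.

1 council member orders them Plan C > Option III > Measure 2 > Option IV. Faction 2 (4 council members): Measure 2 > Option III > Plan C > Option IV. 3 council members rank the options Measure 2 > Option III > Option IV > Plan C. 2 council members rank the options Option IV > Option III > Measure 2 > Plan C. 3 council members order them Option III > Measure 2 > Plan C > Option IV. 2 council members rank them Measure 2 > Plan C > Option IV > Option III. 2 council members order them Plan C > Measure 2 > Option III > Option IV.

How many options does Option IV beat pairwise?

0

Option IV against each rival (17 council members):
Option IV–Plan C: Plan C 12–5.
Option IV vs Option III: 2+2 = 4 for Option IV, 13 for Option III — Option III by 13–4.
Option IV vs Measure 2: Measure 2 wins 15–2.
Option IV beats no one; loses to Plan C, Option III, Measure 2 — 0 pairwise wins.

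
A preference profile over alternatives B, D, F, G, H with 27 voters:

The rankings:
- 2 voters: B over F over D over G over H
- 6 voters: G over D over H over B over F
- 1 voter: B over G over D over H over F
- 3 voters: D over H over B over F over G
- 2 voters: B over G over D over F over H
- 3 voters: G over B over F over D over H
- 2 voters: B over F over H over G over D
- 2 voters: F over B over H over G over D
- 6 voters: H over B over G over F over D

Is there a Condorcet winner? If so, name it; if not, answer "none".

none

Head-to-head results (27 voters):
B vs D: B wins 18–9.
B vs F: B is ranked higher on 25 ballots, F on 2. B wins 25–2.
B vs G: B preferred on 18 ballots; B wins 18–9.
B vs H: H, 15–12.
D–F: F 15–12.
D vs G: 2+3 = 5 for D, 22 for G — G by 22–5.
D vs H: D, 17–10.
F vs G: G wins 18–9.
F vs H: H wins 16–11.
G vs H: G is ranked higher on 2+6+1+2+3 = 14 ballots, H on 13. G wins 14–13.
No alternative is unbeaten: B loses to H; D loses to B; F loses to B; G loses to B; H loses to D. In particular B → D → H → B is a majority cycle — no Condorcet winner exists.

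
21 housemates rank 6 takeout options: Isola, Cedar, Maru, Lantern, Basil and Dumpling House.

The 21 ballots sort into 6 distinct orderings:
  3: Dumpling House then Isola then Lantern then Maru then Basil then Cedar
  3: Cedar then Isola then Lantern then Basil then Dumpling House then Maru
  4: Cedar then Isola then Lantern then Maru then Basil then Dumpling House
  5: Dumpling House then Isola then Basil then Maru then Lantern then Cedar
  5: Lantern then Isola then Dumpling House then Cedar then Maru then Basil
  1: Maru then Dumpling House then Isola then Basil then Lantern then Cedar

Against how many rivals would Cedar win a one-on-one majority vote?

Cedar against each rival (21 friends):
Cedar vs Isola: Isola, 14–7.
Cedar vs Maru: Cedar wins 12–9.
Cedar vs Lantern: 7 to 14, Lantern.
Cedar–Basil: Cedar 12–9.
Cedar vs Dumpling House: 3+4 = 7 for Cedar, 14 for Dumpling House — Dumpling House by 14–7.
Cedar beats Maru, Basil; loses to Isola, Lantern, Dumpling House — 2 pairwise wins.

2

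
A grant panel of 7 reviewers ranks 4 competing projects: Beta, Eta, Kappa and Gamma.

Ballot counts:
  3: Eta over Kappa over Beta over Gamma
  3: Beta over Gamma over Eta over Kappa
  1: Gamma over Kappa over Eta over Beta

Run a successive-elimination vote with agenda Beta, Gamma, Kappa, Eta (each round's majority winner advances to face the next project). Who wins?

Eta

Round 1: Beta vs Gamma — 6–1, Beta advances.
Round 2: Beta vs Kappa — 3–4, Kappa advances.
Round 3: Kappa vs Eta — 1–6, Eta advances.
The agenda winner is Eta.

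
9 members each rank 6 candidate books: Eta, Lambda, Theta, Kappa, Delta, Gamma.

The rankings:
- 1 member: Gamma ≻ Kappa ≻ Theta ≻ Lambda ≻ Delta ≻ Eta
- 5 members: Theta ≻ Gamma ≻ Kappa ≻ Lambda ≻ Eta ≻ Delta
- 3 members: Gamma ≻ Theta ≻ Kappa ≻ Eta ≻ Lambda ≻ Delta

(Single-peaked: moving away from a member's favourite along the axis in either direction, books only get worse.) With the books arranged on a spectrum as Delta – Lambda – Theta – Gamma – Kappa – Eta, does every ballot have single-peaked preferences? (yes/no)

Axis positions: Delta=1, Lambda=2, Theta=3, Gamma=4, Kappa=5, Eta=6.
Ballot type 1 (peak Gamma at position 4): ranking walks positions 4-5-3-2-1-6, expanding outward from the peak — single-peaked.
Ballot type 2 (peak Theta at position 3): ranking walks positions 3-4-5-2-6-1, expanding outward from the peak — single-peaked.
Ballot type 3 (peak Gamma at position 4): ranking walks positions 4-3-5-6-2-1, expanding outward from the peak — single-peaked.
Every ranking is single-peaked on this axis.

yes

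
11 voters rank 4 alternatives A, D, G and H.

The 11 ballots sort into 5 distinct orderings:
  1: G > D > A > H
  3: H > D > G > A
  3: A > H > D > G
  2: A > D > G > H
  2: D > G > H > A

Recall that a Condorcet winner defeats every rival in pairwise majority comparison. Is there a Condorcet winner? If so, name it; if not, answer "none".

none

Pairwise majorities:
A vs D: D, 6–5.
A–G: G 6–5.
A–H: A 6–5.
D vs G: D is ranked higher on 3+3+2+2 = 10 ballots, G on 1. D wins 10–1.
D vs H: H wins 6–5.
G vs H: H wins 6–5.
Each alternative drops at least one matchup (A loses to D; D loses to H; G loses to D; H loses to A); the cycle A → H → D → A rules out a Condorcet winner.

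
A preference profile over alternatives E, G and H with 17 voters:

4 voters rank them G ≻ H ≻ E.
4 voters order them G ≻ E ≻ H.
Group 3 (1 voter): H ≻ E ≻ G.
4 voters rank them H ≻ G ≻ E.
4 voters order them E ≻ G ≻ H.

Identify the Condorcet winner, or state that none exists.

Head-to-head results (17 voters):
E vs G: 1+4 = 5 for E, 12 for G — G by 12–5.
E vs H: E is ranked higher on 4+4 = 8 ballots, H on 9. H wins 9–8.
G vs H: G preferred on 4+4+4 = 12 ballots; G wins 12–5.
G wins every pairwise contest, so G is the Condorcet winner.

G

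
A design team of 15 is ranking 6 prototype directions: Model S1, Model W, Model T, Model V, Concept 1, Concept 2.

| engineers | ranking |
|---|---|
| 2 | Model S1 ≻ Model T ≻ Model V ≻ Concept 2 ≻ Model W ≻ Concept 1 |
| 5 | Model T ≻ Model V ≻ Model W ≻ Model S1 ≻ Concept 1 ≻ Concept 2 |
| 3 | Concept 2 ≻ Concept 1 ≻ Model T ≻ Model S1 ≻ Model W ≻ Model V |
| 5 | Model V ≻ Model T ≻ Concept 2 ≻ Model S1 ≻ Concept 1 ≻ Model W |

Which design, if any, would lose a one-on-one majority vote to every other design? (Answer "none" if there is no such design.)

Head-to-head results (15 engineers):
Model S1 vs Model W: Model S1, 10–5.
Model S1 vs Model T: Model T wins 13–2.
Model S1 vs Model V: 2+3 = 5 for Model S1, 10 for Model V — Model V by 10–5.
Model S1 vs Concept 1: 12 to 3, Model S1.
Model S1 vs Concept 2: Concept 2, 8–7.
Model W vs Model T: 0 to 15, Model T.
Model W–Model V: Model V 12–3.
Model W vs Concept 1: 2+5 = 7 for Model W, 8 for Concept 1 — Concept 1 by 8–7.
Model W–Concept 2: Concept 2 10–5.
Model T vs Model V: Model T, 10–5.
Model T vs Concept 1: Model T, 12–3.
Model T vs Concept 2: Model T wins 12–3.
Model V vs Concept 1: Model V preferred on 2+5+5 = 12 ballots; Model V wins 12–3.
Model V vs Concept 2: Model V, 12–3.
Concept 1 vs Concept 2: Concept 2 wins 10–5.
Model W is beaten in every head-to-head and is the Condorcet loser.

Model W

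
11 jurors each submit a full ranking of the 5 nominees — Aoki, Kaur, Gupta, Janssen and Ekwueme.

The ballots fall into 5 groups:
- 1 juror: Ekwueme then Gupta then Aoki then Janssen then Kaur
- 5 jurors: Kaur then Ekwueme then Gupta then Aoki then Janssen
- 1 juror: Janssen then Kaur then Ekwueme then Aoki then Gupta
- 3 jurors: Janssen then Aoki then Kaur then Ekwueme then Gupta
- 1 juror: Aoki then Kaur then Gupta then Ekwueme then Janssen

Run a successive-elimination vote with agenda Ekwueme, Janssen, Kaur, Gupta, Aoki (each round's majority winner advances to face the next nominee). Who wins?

Round 1: Ekwueme vs Janssen — 7–4, Ekwueme advances.
Round 2: Ekwueme vs Kaur — 1–10, Kaur advances.
Round 3: Kaur vs Gupta — 10–1, Kaur advances.
Round 4: Kaur vs Aoki — 6–5, Kaur advances.
Kaur survives the agenda.

Kaur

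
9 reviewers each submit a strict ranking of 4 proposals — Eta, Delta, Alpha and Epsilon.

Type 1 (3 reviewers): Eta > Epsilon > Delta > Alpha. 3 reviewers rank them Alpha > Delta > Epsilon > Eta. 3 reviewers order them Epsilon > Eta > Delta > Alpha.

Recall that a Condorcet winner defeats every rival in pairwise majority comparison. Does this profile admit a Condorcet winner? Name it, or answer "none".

Head-to-head results (9 reviewers):
Eta vs Delta: 3+3 = 6 for Eta, 3 for Delta — Eta by 6–3.
Eta vs Alpha: Eta wins 6–3.
Eta vs Epsilon: Epsilon wins 6–3.
Delta–Alpha: Delta 6–3.
Delta vs Epsilon: 3 for Delta, 6 for Epsilon — Epsilon by 6–3.
Alpha–Epsilon: Epsilon 6–3.
Epsilon beats each of Eta, Delta, Alpha — Epsilon is the Condorcet winner.

Epsilon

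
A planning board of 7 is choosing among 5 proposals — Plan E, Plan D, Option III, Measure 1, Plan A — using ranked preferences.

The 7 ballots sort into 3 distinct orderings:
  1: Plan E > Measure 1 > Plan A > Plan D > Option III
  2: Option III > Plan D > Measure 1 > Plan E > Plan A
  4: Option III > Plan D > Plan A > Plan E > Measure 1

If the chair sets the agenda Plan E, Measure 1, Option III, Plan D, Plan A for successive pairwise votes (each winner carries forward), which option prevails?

Option III

Round 1: Plan E vs Measure 1 — 5–2, Plan E advances.
Round 2: Plan E vs Option III — 1–6, Option III advances.
Round 3: Option III vs Plan D — 6–1, Option III advances.
Round 4: Option III vs Plan A — 6–1, Option III advances.
The agenda winner is Option III.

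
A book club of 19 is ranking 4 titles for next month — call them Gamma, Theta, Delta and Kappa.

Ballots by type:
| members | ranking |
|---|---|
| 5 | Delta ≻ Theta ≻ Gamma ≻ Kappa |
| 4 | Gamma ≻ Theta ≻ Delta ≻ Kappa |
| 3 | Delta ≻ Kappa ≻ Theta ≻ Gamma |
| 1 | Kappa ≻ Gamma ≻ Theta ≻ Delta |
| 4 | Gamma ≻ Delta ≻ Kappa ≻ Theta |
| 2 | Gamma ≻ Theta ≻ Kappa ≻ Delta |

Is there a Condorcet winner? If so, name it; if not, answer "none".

Head-to-head results (19 members):
Gamma vs Theta: 4+1+4+2 = 11 for Gamma, 8 for Theta — Gamma by 11–8.
Gamma vs Delta: 11 to 8, Gamma.
Gamma vs Kappa: Gamma preferred on 5+4+4+2 = 15 ballots; Gamma wins 15–4.
Theta vs Delta: 7 to 12, Delta.
Theta vs Kappa: Theta preferred on 5+4+2 = 11 ballots; Theta wins 11–8.
Delta vs Kappa: 5+4+3+4 = 16 for Delta, 3 for Kappa — Delta by 16–3.
Gamma wins every pairwise contest, so Gamma is the Condorcet winner.

Gamma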